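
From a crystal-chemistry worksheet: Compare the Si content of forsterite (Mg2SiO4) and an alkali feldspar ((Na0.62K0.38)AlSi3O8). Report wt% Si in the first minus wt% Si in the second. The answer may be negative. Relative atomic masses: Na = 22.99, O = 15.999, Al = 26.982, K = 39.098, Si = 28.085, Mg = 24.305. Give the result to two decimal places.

-11.44 percentage points

M(Mg2SiO4) = 140.691 g/mol, so wt% Si = 28.085/140.691 × 100 = 19.96%.
M((Na0.62K0.38)AlSi3O8) = 268.340 g/mol, so wt% Si = 84.255/268.340 × 100 = 31.40%.
19.96 − 31.40 = -11.44 pp.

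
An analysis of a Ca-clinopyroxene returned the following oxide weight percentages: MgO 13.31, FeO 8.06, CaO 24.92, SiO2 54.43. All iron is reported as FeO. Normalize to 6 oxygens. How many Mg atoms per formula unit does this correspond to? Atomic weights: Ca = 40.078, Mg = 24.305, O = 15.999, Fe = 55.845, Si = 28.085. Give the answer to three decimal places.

0.734 Mg apfu

MgO (M=40.304): mol = 0.33024; Mg = 0.33024, O = 0.33024.
FeO (M=71.844): mol = 0.11219; Fe = 0.11219, O = 0.11219.
CaO (M=56.077): mol = 0.44439; Ca = 0.44439, O = 0.44439.
SiO2 (M=60.083): mol = 0.90591; Si = 0.90591, O = 1.81182.
ΣO = 2.69864; factor = 6/ΣO = 2.22334.
Mg apfu = 0.33024 × 2.22334 = 0.734.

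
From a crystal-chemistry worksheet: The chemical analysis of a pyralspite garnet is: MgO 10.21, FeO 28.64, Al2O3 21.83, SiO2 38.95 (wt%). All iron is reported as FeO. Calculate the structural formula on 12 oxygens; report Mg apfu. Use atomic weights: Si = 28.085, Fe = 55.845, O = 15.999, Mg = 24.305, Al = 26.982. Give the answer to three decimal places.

1.173 Mg apfu

10.21 wt% MgO ÷ 40.304 g/mol = 0.25332 mol, giving 0.25332 Mg and 0.25332 O.
28.64 wt% FeO ÷ 71.844 g/mol = 0.39864 mol, giving 0.39864 Fe and 0.39864 O.
21.83 wt% Al2O3 ÷ 101.961 g/mol = 0.21410 mol, giving 0.42820 Al and 0.64230 O.
38.95 wt% SiO2 ÷ 60.083 g/mol = 0.64827 mol, giving 0.64827 Si and 1.29654 O.
Oxygen sums to 2.59080; scaling by 12/2.59080 = 4.63177 puts the formula on 12 O.
Mg: 0.25332 × 4.63177 = 1.173 atoms per formula unit.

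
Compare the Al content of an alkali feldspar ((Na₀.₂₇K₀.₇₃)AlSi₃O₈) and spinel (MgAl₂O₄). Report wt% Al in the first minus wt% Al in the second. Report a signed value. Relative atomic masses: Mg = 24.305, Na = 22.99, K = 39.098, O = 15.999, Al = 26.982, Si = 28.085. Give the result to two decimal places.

First mineral: 26.982 g Al in 273.978 g formula = 9.85 wt% Al.
Second mineral: 53.964 g Al in 142.265 g formula = 37.93 wt% Al.
9.85% − 37.93% gives a difference of -28.08 percentage points.

-28.08 percentage points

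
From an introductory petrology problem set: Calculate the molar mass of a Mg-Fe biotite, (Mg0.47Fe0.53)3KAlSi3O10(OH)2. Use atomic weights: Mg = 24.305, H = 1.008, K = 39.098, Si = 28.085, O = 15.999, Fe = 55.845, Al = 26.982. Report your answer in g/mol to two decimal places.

The formula mass is the sum 1.41(24.305) + 1.59(55.845) + 1(39.098) + 1(26.982) + 3(28.085) + 12(15.999) + 2(1.008).

467.40 g/mol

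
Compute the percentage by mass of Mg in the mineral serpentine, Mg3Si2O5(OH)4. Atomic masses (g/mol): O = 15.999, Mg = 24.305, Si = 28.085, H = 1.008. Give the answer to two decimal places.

26.31 mass %

Molar mass of Mg3Si2O5(OH)4: 3*24.305 + 2*28.085 + 9*15.999 + 4*1.008 = 277.108 g/mol.
Mass of Mg per formula unit: 3 × 24.305 = 72.915 g.
Weight fraction Mg = 72.915 / 277.108 = 0.2631.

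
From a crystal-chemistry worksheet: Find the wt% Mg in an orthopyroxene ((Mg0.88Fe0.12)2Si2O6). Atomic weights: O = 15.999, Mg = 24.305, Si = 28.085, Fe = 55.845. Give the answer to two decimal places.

M((Mg0.88Fe0.12)2Si2O6) = 208.344 g/mol.
Mg contributes 1.76 × 24.305 = 42.777 g per mole.
42.777/208.344 = 0.2053 → 20.53%.

20.53 wt%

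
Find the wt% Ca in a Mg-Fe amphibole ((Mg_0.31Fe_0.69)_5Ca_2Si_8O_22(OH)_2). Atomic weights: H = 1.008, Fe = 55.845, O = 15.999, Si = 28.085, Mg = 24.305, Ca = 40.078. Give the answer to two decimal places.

8.70 wt%

Formula mass = 1.55×24.305 + 3.45×55.845 + 2×40.078 + 8×28.085 + 24×15.999 + 2×1.008 = 921.166 g/mol, of which 80.156 g is Ca.
So Ca makes up 80.156/921.166 = 0.0870 of the mass, i.e. 8.70%.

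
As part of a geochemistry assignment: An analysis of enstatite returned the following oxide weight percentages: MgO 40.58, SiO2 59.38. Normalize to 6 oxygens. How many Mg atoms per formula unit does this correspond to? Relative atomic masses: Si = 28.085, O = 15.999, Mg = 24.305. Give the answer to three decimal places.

2.025 Mg apfu

40.58 wt% MgO ÷ 40.304 g/mol = 1.00685 mol, giving 1.00685 Mg and 1.00685 O.
59.38 wt% SiO2 ÷ 60.083 g/mol = 0.98830 mol, giving 0.98830 Si and 1.97660 O.
Oxygen sums to 2.98345; scaling by 6/2.98345 = 2.01109 puts the formula on 6 O.
Mg: 1.00685 × 2.01109 = 2.025 atoms per formula unit.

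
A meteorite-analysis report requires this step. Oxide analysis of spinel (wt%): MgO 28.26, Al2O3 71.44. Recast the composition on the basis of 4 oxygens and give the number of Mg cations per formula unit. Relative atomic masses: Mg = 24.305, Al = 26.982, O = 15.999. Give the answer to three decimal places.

MgO: 28.26/40.304 = 0.70117 mol → 0.70117 mol Mg, 0.70117 mol O.
Al2O3: 71.44/101.961 = 0.70066 mol → 1.40132 mol Al, 2.10198 mol O.
Total oxygen = 2.80315 mol. Normalization factor = 4/2.80315 = 1.42697.
Mg per 4 O = 0.70117 × 1.42697 = 1.001.

1.001 Mg apfu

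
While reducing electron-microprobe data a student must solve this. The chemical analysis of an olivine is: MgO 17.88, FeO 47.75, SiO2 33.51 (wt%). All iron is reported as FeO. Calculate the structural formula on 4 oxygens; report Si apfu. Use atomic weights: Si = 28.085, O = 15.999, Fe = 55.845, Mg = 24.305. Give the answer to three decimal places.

1.003 Si apfu

MgO: 17.88/40.304 = 0.44363 mol → 0.44363 mol Mg, 0.44363 mol O.
FeO: 47.75/71.844 = 0.66463 mol → 0.66463 mol Fe, 0.66463 mol O.
SiO2: 33.51/60.083 = 0.55773 mol → 0.55773 mol Si, 1.11546 mol O.
Total oxygen = 2.22372 mol. Normalization factor = 4/2.22372 = 1.79879.
Si per 4 O = 0.55773 × 1.79879 = 1.003.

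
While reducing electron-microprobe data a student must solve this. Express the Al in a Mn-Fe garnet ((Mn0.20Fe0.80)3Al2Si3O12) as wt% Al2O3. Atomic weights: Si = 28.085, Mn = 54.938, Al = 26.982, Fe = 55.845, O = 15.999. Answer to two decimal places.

Formula mass = 497.198 g/mol.
2 Al → 1.0000 mol Al2O3 per formula unit; M(Al2O3) = 101.961, so Al2O3 mass = 101.961 g.
101.961/497.198 × 100 = 20.51 wt%.

20.51 wt%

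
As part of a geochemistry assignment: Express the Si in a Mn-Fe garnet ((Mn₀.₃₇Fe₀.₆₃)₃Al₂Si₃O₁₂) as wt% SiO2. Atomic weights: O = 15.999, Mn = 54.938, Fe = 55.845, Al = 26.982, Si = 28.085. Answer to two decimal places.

36.29 wt%

M((Mn₀.₃₇Fe₀.₆₃)₃Al₂Si₃O₁₂) = 496.735 g/mol; M(SiO2) = 60.083 g/mol.
Moles SiO2 per formula unit = 3 Si ÷ 1 = 3.0000.
SiO2 fraction = (3.0000 × 60.083) / 496.735 = 180.249/496.735 = 0.3629.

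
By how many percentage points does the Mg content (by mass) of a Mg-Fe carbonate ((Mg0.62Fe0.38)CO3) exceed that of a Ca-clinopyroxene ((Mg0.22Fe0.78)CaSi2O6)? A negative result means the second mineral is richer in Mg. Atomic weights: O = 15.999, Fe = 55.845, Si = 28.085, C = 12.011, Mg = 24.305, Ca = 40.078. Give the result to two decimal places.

13.43 percentage points

First mineral: 15.069 g Mg in 96.298 g formula = 15.65 wt% Mg.
Second mineral: 5.347 g Mg in 241.148 g formula = 2.22 wt% Mg.
15.65% − 2.22% gives a difference of 13.43 percentage points.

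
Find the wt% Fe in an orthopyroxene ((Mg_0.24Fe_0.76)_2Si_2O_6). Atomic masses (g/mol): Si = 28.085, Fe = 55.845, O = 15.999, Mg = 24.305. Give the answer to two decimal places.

34.13 weight percent

Molar mass of (Mg_0.24Fe_0.76)_2Si_2O_6: 0.48*24.305 + 1.52*55.845 + 2*28.085 + 6*15.999 = 248.715 g/mol.
Mass of Fe per formula unit: 1.52 × 55.845 = 84.884 g.
Weight fraction Fe = 84.884 / 248.715 = 0.3413.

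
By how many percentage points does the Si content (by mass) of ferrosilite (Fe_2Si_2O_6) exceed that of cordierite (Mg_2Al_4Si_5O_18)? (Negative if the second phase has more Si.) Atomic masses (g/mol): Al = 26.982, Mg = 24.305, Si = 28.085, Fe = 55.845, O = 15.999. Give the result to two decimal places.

-2.72 percentage points

Si in Fe_2Si_2O_6: molar mass 263.854 g/mol; 2×28.085 = 56.170 g → 21.29 wt%.
Si in Mg_2Al_4Si_5O_18: molar mass 584.945 g/mol; 5×28.085 = 140.425 g → 24.01 wt%.
Difference = 21.29 − 24.01 = -2.72 percentage points.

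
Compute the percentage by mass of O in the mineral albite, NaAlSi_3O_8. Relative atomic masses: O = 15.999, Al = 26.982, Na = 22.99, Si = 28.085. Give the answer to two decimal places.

48.81 weight percent

Formula mass = 1·22.99 + 1·26.982 + 3·28.085 + 8·15.999 = 262.219 g/mol, of which 127.992 g is O.
So O makes up 127.992/262.219 = 0.4881 of the mass, i.e. 48.81%.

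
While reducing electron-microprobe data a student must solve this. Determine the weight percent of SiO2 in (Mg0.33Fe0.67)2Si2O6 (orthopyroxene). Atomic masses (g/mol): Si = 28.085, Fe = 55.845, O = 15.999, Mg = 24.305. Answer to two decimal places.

Formula mass = 243.038 g/mol.
2 Si → 2.0000 mol SiO2 per formula unit; M(SiO2) = 60.083, so SiO2 mass = 120.166 g.
120.166/243.038 × 100 = 49.44 wt%.

49.44 wt%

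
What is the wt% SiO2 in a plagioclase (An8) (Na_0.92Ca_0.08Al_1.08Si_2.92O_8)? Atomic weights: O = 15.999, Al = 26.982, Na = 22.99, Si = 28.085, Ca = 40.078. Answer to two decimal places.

M(Na_0.92Ca_0.08Al_1.08Si_2.92O_8) = 263.498 g/mol; M(SiO2) = 60.083 g/mol.
Moles SiO2 per formula unit = 2.92 Si ÷ 1 = 2.9200.
SiO2 fraction = (2.9200 × 60.083) / 263.498 = 175.442/263.498 = 0.6658.

66.58 wt%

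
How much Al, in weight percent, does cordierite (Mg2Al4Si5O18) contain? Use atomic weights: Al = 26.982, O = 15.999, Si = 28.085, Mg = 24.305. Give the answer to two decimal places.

18.45 weight percent

M(Mg2Al4Si5O18) = 584.945 g/mol.
Al contributes 4 × 26.982 = 107.928 g per mole.
107.928/584.945 = 0.1845 → 18.45%.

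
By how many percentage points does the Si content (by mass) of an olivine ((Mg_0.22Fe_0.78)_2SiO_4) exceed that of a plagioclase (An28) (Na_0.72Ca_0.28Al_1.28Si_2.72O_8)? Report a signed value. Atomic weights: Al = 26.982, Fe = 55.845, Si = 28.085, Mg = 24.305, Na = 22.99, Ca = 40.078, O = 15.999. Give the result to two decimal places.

Si in (Mg_0.22Fe_0.78)_2SiO_4: molar mass 189.893 g/mol; 1×28.085 = 28.085 g → 14.79 wt%.
Si in Na_0.72Ca_0.28Al_1.28Si_2.72O_8: molar mass 266.695 g/mol; 2.72×28.085 = 76.391 g → 28.64 wt%.
Difference = 14.79 − 28.64 = -13.85 percentage points.

-13.85 percentage points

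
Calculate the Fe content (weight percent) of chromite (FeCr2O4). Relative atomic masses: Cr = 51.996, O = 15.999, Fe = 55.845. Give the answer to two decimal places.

24.95 weight percent

M(FeCr2O4) = 223.833 g/mol.
Fe contributes 1 × 55.845 = 55.845 g per mole.
55.845/223.833 = 0.2495 → 24.95%.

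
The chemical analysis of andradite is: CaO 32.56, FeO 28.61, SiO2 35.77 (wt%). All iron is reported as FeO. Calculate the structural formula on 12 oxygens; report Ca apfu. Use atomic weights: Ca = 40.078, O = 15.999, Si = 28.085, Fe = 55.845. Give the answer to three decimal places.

3.212 Ca apfu

CaO: 32.56/56.077 = 0.58063 mol → 0.58063 mol Ca, 0.58063 mol O.
FeO: 28.61/71.844 = 0.39822 mol → 0.39822 mol Fe, 0.39822 mol O.
SiO2: 35.77/60.083 = 0.59534 mol → 0.59534 mol Si, 1.19068 mol O.
Total oxygen = 2.16953 mol. Normalization factor = 12/2.16953 = 5.53115.
Ca per 12 O = 0.58063 × 5.53115 = 3.212.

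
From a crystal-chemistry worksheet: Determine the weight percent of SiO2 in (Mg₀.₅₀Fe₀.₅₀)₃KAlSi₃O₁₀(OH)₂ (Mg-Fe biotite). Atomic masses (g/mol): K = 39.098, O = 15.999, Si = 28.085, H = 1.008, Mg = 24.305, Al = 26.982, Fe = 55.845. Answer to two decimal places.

38.80 wt%

Formula mass = 464.564 g/mol.
3 Si → 3.0000 mol SiO2 per formula unit; M(SiO2) = 60.083, so SiO2 mass = 180.249 g.
180.249/464.564 × 100 = 38.80 wt%.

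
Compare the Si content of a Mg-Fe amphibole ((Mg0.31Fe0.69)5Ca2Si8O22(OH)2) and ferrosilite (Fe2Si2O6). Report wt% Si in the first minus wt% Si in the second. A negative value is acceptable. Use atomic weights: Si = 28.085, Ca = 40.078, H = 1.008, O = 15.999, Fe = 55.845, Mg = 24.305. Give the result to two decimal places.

Si in (Mg0.31Fe0.69)5Ca2Si8O22(OH)2: molar mass 921.166 g/mol; 8×28.085 = 224.680 g → 24.39 wt%.
Si in Fe2Si2O6: molar mass 263.854 g/mol; 2×28.085 = 56.170 g → 21.29 wt%.
Difference = 24.39 − 21.29 = 3.10 percentage points.

3.10 percentage points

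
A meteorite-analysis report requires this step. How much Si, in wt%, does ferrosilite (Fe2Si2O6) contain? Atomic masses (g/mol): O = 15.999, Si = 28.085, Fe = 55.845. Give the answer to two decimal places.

21.29 wt%

Formula mass = 2×55.845 + 2×28.085 + 6×15.999 = 263.854 g/mol, of which 56.170 g is Si.
So Si makes up 56.170/263.854 = 0.2129 of the mass, i.e. 21.29%.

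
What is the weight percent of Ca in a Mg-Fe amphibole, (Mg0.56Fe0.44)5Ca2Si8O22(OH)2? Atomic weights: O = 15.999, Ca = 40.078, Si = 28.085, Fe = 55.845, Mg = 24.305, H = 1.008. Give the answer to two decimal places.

9.09 mass %

M((Mg0.56Fe0.44)5Ca2Si8O22(OH)2) = 881.741 g/mol.
Ca contributes 2 × 40.078 = 80.156 g per mole.
80.156/881.741 = 0.0909 → 9.09%.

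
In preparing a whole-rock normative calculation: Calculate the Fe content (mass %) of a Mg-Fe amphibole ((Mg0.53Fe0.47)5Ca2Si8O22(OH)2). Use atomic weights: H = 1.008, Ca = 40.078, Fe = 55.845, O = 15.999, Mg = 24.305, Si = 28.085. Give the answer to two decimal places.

Molar mass of (Mg0.53Fe0.47)5Ca2Si8O22(OH)2: 2.65·24.305 + 2.35·55.845 + 2·40.078 + 8·28.085 + 24·15.999 + 2·1.008 = 886.472 g/mol.
Mass of Fe per formula unit: 2.35 × 55.845 = 131.236 g.
Weight fraction Fe = 131.236 / 886.472 = 0.1480.

14.80 mass %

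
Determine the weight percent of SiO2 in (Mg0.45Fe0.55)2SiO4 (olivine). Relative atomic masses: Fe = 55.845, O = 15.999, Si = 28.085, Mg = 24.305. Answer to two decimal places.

34.26 wt%

M((Mg0.45Fe0.55)2SiO4) = 175.385 g/mol; M(SiO2) = 60.083 g/mol.
Moles SiO2 per formula unit = 1 Si ÷ 1 = 1.0000.
SiO2 fraction = (1.0000 × 60.083) / 175.385 = 60.083/175.385 = 0.3426.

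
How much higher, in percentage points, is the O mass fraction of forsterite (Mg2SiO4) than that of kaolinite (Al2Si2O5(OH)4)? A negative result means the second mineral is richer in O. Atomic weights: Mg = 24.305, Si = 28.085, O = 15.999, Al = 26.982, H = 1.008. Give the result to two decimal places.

M(Mg2SiO4) = 140.691 g/mol, so wt% O = 63.996/140.691 × 100 = 45.49%.
M(Al2Si2O5(OH)4) = 258.157 g/mol, so wt% O = 143.991/258.157 × 100 = 55.78%.
45.49 − 55.78 = -10.29 pp.

-10.29 percentage points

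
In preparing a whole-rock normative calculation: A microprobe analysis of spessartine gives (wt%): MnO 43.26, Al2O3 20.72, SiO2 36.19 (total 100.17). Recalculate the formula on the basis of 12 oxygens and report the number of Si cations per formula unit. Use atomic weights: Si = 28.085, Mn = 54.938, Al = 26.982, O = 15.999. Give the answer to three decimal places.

2.982 Si apfu

MnO (M=70.937): mol = 0.60984; Mn = 0.60984, O = 0.60984.
Al2O3 (M=101.961): mol = 0.20321; Al = 0.40642, O = 0.60963.
SiO2 (M=60.083): mol = 0.60233; Si = 0.60233, O = 1.20466.
ΣO = 2.42413; factor = 12/ΣO = 4.95023.
Si apfu = 0.60233 × 4.95023 = 2.982.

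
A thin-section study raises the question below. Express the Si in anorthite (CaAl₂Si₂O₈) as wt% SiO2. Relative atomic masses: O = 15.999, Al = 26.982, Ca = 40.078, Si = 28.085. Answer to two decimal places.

M(CaAl₂Si₂O₈) = 278.204 g/mol; M(SiO2) = 60.083 g/mol.
Moles SiO2 per formula unit = 2 Si ÷ 1 = 2.0000.
SiO2 fraction = (2.0000 × 60.083) / 278.204 = 120.166/278.204 = 0.4319.

43.19 wt%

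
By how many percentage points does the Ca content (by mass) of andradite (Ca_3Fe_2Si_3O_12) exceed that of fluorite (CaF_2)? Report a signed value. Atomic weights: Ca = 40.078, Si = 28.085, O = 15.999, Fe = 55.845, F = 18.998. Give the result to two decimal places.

First mineral: 120.234 g Ca in 508.167 g formula = 23.66 wt% Ca.
Second mineral: 40.078 g Ca in 78.074 g formula = 51.33 wt% Ca.
23.66% − 51.33% gives a difference of -27.67 percentage points.

-27.67 percentage points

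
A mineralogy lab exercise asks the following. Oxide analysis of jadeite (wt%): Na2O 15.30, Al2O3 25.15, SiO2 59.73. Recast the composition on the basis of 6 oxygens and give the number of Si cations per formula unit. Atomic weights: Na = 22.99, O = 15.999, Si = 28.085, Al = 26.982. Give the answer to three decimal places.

Na2O: 15.30/61.979 = 0.24686 mol → 0.49372 mol Na, 0.24686 mol O.
Al2O3: 25.15/101.961 = 0.24666 mol → 0.49332 mol Al, 0.73998 mol O.
SiO2: 59.73/60.083 = 0.99412 mol → 0.99412 mol Si, 1.98824 mol O.
Total oxygen = 2.97508 mol. Normalization factor = 6/2.97508 = 2.01675.
Si per 6 O = 0.99412 × 2.01675 = 2.005.

2.005 Si apfu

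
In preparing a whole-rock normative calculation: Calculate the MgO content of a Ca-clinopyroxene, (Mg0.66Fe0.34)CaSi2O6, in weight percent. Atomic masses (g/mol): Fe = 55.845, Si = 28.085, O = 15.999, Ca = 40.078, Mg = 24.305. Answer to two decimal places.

11.70 wt%

Formula mass = 227.271 g/mol.
0.66 Mg → 0.6600 mol MgO per formula unit; M(MgO) = 40.304, so MgO mass = 26.601 g.
26.601/227.271 × 100 = 11.70 wt%.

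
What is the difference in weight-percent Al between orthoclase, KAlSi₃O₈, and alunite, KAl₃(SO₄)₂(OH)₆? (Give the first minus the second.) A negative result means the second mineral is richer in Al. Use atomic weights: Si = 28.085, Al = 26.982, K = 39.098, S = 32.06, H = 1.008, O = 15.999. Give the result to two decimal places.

M(KAlSi₃O₈) = 278.327 g/mol, so wt% Al = 26.982/278.327 × 100 = 9.69%.
M(KAl₃(SO₄)₂(OH)₆) = 414.198 g/mol, so wt% Al = 80.946/414.198 × 100 = 19.54%.
9.69 − 19.54 = -9.85 pp.

-9.85 percentage points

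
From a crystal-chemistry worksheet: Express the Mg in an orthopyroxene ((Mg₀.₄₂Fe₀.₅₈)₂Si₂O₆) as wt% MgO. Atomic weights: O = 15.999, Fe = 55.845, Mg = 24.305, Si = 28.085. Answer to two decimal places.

M((Mg₀.₄₂Fe₀.₅₈)₂Si₂O₆) = 237.360 g/mol; M(MgO) = 40.304 g/mol.
Moles MgO per formula unit = 0.84 Mg ÷ 1 = 0.8400.
MgO fraction = (0.8400 × 40.304) / 237.360 = 33.855/237.360 = 0.1426.

14.26 wt%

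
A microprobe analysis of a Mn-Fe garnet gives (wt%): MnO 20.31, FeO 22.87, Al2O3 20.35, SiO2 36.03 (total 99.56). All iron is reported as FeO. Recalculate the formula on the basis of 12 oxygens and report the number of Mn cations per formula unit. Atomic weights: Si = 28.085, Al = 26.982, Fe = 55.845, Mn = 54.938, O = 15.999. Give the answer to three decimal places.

1.430 Mn apfu

MnO (M=70.937): mol = 0.28631; Mn = 0.28631, O = 0.28631.
FeO (M=71.844): mol = 0.31833; Fe = 0.31833, O = 0.31833.
Al2O3 (M=101.961): mol = 0.19959; Al = 0.39918, O = 0.59877.
SiO2 (M=60.083): mol = 0.59967; Si = 0.59967, O = 1.19934.
ΣO = 2.40275; factor = 12/ΣO = 4.99428.
Mn apfu = 0.28631 × 4.99428 = 1.430.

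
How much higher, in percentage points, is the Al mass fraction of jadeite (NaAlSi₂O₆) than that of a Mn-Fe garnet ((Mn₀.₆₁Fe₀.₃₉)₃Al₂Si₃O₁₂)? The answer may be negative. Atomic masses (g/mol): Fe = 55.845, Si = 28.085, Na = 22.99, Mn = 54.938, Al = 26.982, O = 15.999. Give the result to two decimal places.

Al in NaAlSi₂O₆: molar mass 202.136 g/mol; 1×26.982 = 26.982 g → 13.35 wt%.
Al in (Mn₀.₆₁Fe₀.₃₉)₃Al₂Si₃O₁₂: molar mass 496.082 g/mol; 2×26.982 = 53.964 g → 10.88 wt%.
Difference = 13.35 − 10.88 = 2.47 percentage points.

2.47 percentage points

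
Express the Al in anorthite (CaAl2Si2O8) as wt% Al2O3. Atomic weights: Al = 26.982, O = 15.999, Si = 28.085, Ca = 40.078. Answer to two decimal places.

36.65 wt%

Molar mass of CaAl2Si2O8 = 1×40.078 + 2×26.982 + 2×28.085 + 8×15.999 = 278.204 g/mol.
Each formula unit contains 2 Al, equivalent to 2/2 = 1.0000 mol Al2O3.
M(Al2O3) = 2×26.982 + 3×15.999 = 101.961 g/mol.
Mass of Al2O3 per formula unit = 1.0000 × 101.961 = 101.961 g.
Al2O3 wt% = 101.961 / 278.204 × 100 = 36.65%.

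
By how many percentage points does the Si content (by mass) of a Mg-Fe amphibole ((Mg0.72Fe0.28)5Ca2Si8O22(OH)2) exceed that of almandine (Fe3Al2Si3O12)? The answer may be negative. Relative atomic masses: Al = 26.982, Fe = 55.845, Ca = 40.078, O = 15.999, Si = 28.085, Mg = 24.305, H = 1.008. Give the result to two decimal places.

9.30 percentage points

M((Mg0.72Fe0.28)5Ca2Si8O22(OH)2) = 856.509 g/mol, so wt% Si = 224.680/856.509 × 100 = 26.23%.
M(Fe3Al2Si3O12) = 497.742 g/mol, so wt% Si = 84.255/497.742 × 100 = 16.93%.
26.23 − 16.93 = 9.30 pp.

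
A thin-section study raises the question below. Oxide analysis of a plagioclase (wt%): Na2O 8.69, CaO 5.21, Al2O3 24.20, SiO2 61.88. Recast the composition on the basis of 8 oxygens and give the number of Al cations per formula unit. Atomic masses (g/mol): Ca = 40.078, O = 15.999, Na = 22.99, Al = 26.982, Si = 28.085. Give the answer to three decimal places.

Na2O (M=61.979): mol = 0.14021; Na = 0.28042, O = 0.14021.
CaO (M=56.077): mol = 0.09291; Ca = 0.09291, O = 0.09291.
Al2O3 (M=101.961): mol = 0.23735; Al = 0.47470, O = 0.71205.
SiO2 (M=60.083): mol = 1.02991; Si = 1.02991, O = 2.05982.
ΣO = 3.00499; factor = 8/ΣO = 2.66224.
Al apfu = 0.47470 × 2.66224 = 1.264.

1.264 Al apfu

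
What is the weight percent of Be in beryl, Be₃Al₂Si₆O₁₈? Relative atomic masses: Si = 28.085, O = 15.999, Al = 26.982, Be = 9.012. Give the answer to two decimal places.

5.03 mass %

M(Be₃Al₂Si₆O₁₈) = 537.492 g/mol.
Be contributes 3 × 9.012 = 27.036 g per mole.
27.036/537.492 = 0.0503 → 5.03%.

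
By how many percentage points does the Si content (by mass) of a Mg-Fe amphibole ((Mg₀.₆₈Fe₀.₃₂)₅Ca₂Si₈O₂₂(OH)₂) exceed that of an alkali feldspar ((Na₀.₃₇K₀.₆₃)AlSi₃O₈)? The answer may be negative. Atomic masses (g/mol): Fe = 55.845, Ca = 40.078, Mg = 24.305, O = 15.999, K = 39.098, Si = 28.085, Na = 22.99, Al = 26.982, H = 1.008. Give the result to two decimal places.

M((Mg₀.₆₈Fe₀.₃₂)₅Ca₂Si₈O₂₂(OH)₂) = 862.817 g/mol, so wt% Si = 224.680/862.817 × 100 = 26.04%.
M((Na₀.₃₇K₀.₆₃)AlSi₃O₈) = 272.367 g/mol, so wt% Si = 84.255/272.367 × 100 = 30.93%.
26.04 − 30.93 = -4.89 pp.

-4.89 percentage points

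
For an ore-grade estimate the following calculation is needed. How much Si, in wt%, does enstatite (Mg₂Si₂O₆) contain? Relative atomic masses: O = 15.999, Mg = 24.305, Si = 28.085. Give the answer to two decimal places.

27.98 wt%

Molar mass of Mg₂Si₂O₆: 2*24.305 + 2*28.085 + 6*15.999 = 200.774 g/mol.
Mass of Si per formula unit: 2 × 28.085 = 56.170 g.
Weight fraction Si = 56.170 / 200.774 = 0.2798.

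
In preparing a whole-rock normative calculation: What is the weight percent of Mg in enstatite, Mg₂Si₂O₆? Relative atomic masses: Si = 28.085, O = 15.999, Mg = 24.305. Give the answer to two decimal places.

M(Mg₂Si₂O₆) = 200.774 g/mol.
Mg contributes 2 × 24.305 = 48.610 g per mole.
48.610/200.774 = 0.2421 → 24.21%.

24.21 wt%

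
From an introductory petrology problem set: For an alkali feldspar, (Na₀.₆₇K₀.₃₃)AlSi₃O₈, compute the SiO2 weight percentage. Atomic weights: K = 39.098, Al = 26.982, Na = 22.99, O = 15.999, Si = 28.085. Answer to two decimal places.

Formula mass = 267.535 g/mol.
3 Si → 3.0000 mol SiO2 per formula unit; M(SiO2) = 60.083, so SiO2 mass = 180.249 g.
180.249/267.535 × 100 = 67.37 wt%.

67.37 wt%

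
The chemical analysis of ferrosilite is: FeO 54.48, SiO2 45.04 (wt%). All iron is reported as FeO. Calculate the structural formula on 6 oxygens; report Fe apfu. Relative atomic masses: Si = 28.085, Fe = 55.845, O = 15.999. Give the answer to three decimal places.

FeO: 54.48/71.844 = 0.75831 mol → 0.75831 mol Fe, 0.75831 mol O.
SiO2: 45.04/60.083 = 0.74963 mol → 0.74963 mol Si, 1.49926 mol O.
Total oxygen = 2.25757 mol. Normalization factor = 6/2.25757 = 2.65772.
Fe per 6 O = 0.75831 × 2.65772 = 2.015.

2.015 Fe apfu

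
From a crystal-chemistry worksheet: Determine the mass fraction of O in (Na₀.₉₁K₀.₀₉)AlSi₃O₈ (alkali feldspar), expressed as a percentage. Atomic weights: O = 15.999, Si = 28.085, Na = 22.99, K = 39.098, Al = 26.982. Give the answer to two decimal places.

48.54 weight percent

Formula mass = 0.91·22.99 + 0.09·39.098 + 1·26.982 + 3·28.085 + 8·15.999 = 263.669 g/mol, of which 127.992 g is O.
So O makes up 127.992/263.669 = 0.4854 of the mass, i.e. 48.54%.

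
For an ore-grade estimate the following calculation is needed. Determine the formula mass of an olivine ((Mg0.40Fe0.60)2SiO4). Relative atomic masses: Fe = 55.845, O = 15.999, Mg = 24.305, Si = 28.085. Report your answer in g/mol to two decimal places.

178.54 g/mol

M = 0.80(24.305) + 1.20(55.845) + 1(28.085) + 4(15.999)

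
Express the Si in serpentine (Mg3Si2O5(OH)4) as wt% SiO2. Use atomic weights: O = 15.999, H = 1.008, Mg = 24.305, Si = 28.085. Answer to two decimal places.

Molar mass of Mg3Si2O5(OH)4 = 3*24.305 + 2*28.085 + 9*15.999 + 4*1.008 = 277.108 g/mol.
Each formula unit contains 2 Si, equivalent to 2/1 = 2.0000 mol SiO2.
M(SiO2) = 1×28.085 + 2×15.999 = 60.083 g/mol.
Mass of SiO2 per formula unit = 2.0000 × 60.083 = 120.166 g.
SiO2 wt% = 120.166 / 277.108 × 100 = 43.36%.

43.36 wt%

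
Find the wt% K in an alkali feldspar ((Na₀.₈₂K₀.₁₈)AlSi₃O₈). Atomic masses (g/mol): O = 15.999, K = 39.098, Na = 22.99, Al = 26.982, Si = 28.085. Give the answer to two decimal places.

2.65 weight percent

M((Na₀.₈₂K₀.₁₈)AlSi₃O₈) = 265.118 g/mol.
K contributes 0.18 × 39.098 = 7.038 g per mole.
7.038/265.118 = 0.0265 → 2.65%.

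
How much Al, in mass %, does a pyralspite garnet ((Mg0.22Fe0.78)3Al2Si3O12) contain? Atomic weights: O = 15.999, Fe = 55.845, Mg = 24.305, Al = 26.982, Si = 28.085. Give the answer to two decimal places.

11.31 mass %

Formula mass = 0.66*24.305 + 2.34*55.845 + 2*26.982 + 3*28.085 + 12*15.999 = 476.926 g/mol, of which 53.964 g is Al.
So Al makes up 53.964/476.926 = 0.1131 of the mass, i.e. 11.31%.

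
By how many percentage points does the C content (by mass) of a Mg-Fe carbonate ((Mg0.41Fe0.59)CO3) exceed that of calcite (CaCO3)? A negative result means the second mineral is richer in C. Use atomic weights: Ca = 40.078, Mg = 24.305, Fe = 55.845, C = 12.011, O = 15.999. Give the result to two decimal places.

C in (Mg0.41Fe0.59)CO3: molar mass 102.922 g/mol; 1×12.011 = 12.011 g → 11.67 wt%.
C in CaCO3: molar mass 100.086 g/mol; 1×12.011 = 12.011 g → 12.00 wt%.
Difference = 11.67 − 12.00 = -0.33 percentage points.

-0.33 percentage points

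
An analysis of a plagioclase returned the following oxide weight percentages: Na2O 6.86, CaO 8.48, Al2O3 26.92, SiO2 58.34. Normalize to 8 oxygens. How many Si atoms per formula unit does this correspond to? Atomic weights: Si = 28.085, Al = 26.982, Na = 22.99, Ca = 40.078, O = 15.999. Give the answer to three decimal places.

Na2O (M=61.979): mol = 0.11068; Na = 0.22136, O = 0.11068.
CaO (M=56.077): mol = 0.15122; Ca = 0.15122, O = 0.15122.
Al2O3 (M=101.961): mol = 0.26402; Al = 0.52804, O = 0.79206.
SiO2 (M=60.083): mol = 0.97099; Si = 0.97099, O = 1.94198.
ΣO = 2.99594; factor = 8/ΣO = 2.67028.
Si apfu = 0.97099 × 2.67028 = 2.593.

2.593 Si apfu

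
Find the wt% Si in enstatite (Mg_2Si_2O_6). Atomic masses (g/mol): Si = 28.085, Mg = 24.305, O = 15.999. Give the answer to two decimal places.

Formula mass = 2·24.305 + 2·28.085 + 6·15.999 = 200.774 g/mol, of which 56.170 g is Si.
So Si makes up 56.170/200.774 = 0.2798 of the mass, i.e. 27.98%.

27.98 wt%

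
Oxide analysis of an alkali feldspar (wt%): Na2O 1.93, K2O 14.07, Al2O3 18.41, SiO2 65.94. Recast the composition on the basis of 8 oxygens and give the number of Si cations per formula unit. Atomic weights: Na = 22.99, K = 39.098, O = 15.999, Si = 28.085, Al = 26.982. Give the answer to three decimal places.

1.93 wt% Na2O ÷ 61.979 g/mol = 0.03114 mol, giving 0.06228 Na and 0.03114 O.
14.07 wt% K2O ÷ 94.195 g/mol = 0.14937 mol, giving 0.29874 K and 0.14937 O.
18.41 wt% Al2O3 ÷ 101.961 g/mol = 0.18056 mol, giving 0.36112 Al and 0.54168 O.
65.94 wt% SiO2 ÷ 60.083 g/mol = 1.09748 mol, giving 1.09748 Si and 2.19496 O.
Oxygen sums to 2.91715; scaling by 8/2.91715 = 2.74240 puts the formula on 8 O.
Si: 1.09748 × 2.74240 = 3.010 atoms per formula unit.

3.010 Si apfu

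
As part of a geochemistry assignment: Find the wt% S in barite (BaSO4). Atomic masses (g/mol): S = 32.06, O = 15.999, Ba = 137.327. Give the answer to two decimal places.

Molar mass of BaSO4: 1*137.327 + 1*32.06 + 4*15.999 = 233.383 g/mol.
Mass of S per formula unit: 1 × 32.06 = 32.060 g.
Weight fraction S = 32.060 / 233.383 = 0.1374.

13.74 mass %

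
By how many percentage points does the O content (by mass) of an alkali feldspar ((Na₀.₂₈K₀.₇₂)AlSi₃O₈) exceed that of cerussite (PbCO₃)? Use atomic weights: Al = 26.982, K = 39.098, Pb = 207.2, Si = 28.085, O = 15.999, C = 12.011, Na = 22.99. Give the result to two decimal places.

28.78 percentage points

M((Na₀.₂₈K₀.₇₂)AlSi₃O₈) = 273.817 g/mol, so wt% O = 127.992/273.817 × 100 = 46.74%.
M(PbCO₃) = 267.208 g/mol, so wt% O = 47.997/267.208 × 100 = 17.96%.
46.74 − 17.96 = 28.78 pp.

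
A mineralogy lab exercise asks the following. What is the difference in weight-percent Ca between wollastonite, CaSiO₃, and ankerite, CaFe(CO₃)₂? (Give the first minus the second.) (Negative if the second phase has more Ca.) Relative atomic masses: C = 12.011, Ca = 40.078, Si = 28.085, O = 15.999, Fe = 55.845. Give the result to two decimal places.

15.94 percentage points

First mineral: 40.078 g Ca in 116.160 g formula = 34.50 wt% Ca.
Second mineral: 40.078 g Ca in 215.939 g formula = 18.56 wt% Ca.
34.50% − 18.56% gives a difference of 15.94 percentage points.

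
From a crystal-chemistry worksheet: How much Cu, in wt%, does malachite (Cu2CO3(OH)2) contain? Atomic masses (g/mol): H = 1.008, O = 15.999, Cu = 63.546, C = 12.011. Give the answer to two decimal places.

57.48 wt%

Molar mass of Cu2CO3(OH)2: 2×63.546 + 1×12.011 + 5×15.999 + 2×1.008 = 221.114 g/mol.
Mass of Cu per formula unit: 2 × 63.546 = 127.092 g.
Weight fraction Cu = 127.092 / 221.114 = 0.5748.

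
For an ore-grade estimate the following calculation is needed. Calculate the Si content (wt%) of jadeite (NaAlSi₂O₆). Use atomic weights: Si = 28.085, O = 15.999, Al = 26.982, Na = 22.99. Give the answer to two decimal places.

M(NaAlSi₂O₆) = 202.136 g/mol.
Si contributes 2 × 28.085 = 56.170 g per mole.
56.170/202.136 = 0.2779 → 27.79%.

27.79 wt%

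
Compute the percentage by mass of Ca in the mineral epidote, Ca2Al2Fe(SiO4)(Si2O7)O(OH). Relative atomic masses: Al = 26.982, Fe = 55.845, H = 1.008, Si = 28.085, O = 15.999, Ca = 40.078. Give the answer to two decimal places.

Formula mass = 2·40.078 + 2·26.982 + 1·55.845 + 3·28.085 + 13·15.999 + 1·1.008 = 483.215 g/mol, of which 80.156 g is Ca.
So Ca makes up 80.156/483.215 = 0.1659 of the mass, i.e. 16.59%.

16.59 weight percent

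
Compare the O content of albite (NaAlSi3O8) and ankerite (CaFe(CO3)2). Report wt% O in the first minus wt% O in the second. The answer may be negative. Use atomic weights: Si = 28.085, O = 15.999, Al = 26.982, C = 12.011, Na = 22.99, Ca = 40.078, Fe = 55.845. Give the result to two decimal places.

4.36 percentage points

First mineral: 127.992 g O in 262.219 g formula = 48.81 wt% O.
Second mineral: 95.994 g O in 215.939 g formula = 44.45 wt% O.
48.81% − 44.45% gives a difference of 4.36 percentage points.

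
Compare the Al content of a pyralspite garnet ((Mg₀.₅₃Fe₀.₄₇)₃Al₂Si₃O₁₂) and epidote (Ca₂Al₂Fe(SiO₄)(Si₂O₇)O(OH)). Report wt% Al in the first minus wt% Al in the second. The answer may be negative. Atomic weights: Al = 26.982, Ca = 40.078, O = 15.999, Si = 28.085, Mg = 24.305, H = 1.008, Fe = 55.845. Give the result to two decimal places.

M((Mg₀.₅₃Fe₀.₄₇)₃Al₂Si₃O₁₂) = 447.593 g/mol, so wt% Al = 53.964/447.593 × 100 = 12.06%.
M(Ca₂Al₂Fe(SiO₄)(Si₂O₇)O(OH)) = 483.215 g/mol, so wt% Al = 53.964/483.215 × 100 = 11.17%.
12.06 − 11.17 = 0.89 pp.

0.89 percentage points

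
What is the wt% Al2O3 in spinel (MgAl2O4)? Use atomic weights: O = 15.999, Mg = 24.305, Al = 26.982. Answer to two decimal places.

71.67 wt%

Formula mass = 142.265 g/mol.
2 Al → 1.0000 mol Al2O3 per formula unit; M(Al2O3) = 101.961, so Al2O3 mass = 101.961 g.
101.961/142.265 × 100 = 71.67 wt%.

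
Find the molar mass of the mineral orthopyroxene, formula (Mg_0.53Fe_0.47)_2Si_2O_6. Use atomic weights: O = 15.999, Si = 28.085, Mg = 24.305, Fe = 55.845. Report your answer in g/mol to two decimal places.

230.42 g/mol

M = 1.06(24.305) + 0.94(55.845) + 2(28.085) + 6(15.999)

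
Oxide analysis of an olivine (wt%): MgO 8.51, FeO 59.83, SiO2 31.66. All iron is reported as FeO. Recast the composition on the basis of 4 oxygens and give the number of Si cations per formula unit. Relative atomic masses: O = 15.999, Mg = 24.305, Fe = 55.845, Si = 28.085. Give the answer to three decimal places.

1.005 Si apfu

MgO: 8.51/40.304 = 0.21115 mol → 0.21115 mol Mg, 0.21115 mol O.
FeO: 59.83/71.844 = 0.83278 mol → 0.83278 mol Fe, 0.83278 mol O.
SiO2: 31.66/60.083 = 0.52694 mol → 0.52694 mol Si, 1.05388 mol O.
Total oxygen = 2.09781 mol. Normalization factor = 4/2.09781 = 1.90675.
Si per 4 O = 0.52694 × 1.90675 = 1.005.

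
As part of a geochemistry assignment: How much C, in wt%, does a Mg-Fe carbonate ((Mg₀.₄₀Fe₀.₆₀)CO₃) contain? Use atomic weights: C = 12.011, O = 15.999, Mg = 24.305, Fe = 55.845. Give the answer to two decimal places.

11.63 wt%

M((Mg₀.₄₀Fe₀.₆₀)CO₃) = 103.237 g/mol.
C contributes 1 × 12.011 = 12.011 g per mole.
12.011/103.237 = 0.1163 → 11.63%.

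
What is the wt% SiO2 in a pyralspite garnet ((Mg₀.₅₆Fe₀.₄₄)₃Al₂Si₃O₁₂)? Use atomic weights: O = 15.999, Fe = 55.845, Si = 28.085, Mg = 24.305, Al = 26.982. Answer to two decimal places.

40.53 wt%

Molar mass of (Mg₀.₅₆Fe₀.₄₄)₃Al₂Si₃O₁₂ = 1.68·24.305 + 1.32·55.845 + 2·26.982 + 3·28.085 + 12·15.999 = 444.755 g/mol.
Each formula unit contains 3 Si, equivalent to 3/1 = 3.0000 mol SiO2.
M(SiO2) = 1×28.085 + 2×15.999 = 60.083 g/mol.
Mass of SiO2 per formula unit = 3.0000 × 60.083 = 180.249 g.
SiO2 wt% = 180.249 / 444.755 × 100 = 40.53%.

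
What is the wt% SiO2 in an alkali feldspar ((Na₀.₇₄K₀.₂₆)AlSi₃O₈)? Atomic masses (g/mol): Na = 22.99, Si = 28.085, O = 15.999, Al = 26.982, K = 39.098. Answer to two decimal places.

Molar mass of (Na₀.₇₄K₀.₂₆)AlSi₃O₈ = 0.74·22.99 + 0.26·39.098 + 1·26.982 + 3·28.085 + 8·15.999 = 266.407 g/mol.
Each formula unit contains 3 Si, equivalent to 3/1 = 3.0000 mol SiO2.
M(SiO2) = 1×28.085 + 2×15.999 = 60.083 g/mol.
Mass of SiO2 per formula unit = 3.0000 × 60.083 = 180.249 g.
SiO2 wt% = 180.249 / 266.407 × 100 = 67.66%.

67.66 wt%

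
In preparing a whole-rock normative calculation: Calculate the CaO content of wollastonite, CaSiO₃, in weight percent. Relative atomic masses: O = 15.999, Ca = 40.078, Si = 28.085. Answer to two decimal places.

48.28 wt%

Molar mass of CaSiO₃ = 1*40.078 + 1*28.085 + 3*15.999 = 116.160 g/mol.
Each formula unit contains 1 Ca, equivalent to 1/1 = 1.0000 mol CaO.
M(CaO) = 1×40.078 + 1×15.999 = 56.077 g/mol.
Mass of CaO per formula unit = 1.0000 × 56.077 = 56.077 g.
CaO wt% = 56.077 / 116.160 × 100 = 48.28%.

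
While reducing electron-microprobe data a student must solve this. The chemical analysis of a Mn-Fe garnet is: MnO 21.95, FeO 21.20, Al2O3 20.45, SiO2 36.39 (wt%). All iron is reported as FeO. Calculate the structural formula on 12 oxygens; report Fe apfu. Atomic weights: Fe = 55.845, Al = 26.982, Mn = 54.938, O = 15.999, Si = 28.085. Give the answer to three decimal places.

1.465 Fe apfu

21.95 wt% MnO ÷ 70.937 g/mol = 0.30943 mol, giving 0.30943 Mn and 0.30943 O.
21.20 wt% FeO ÷ 71.844 g/mol = 0.29508 mol, giving 0.29508 Fe and 0.29508 O.
20.45 wt% Al2O3 ÷ 101.961 g/mol = 0.20057 mol, giving 0.40114 Al and 0.60171 O.
36.39 wt% SiO2 ÷ 60.083 g/mol = 0.60566 mol, giving 0.60566 Si and 1.21132 O.
Oxygen sums to 2.41754; scaling by 12/2.41754 = 4.96372 puts the formula on 12 O.
Fe: 0.29508 × 4.96372 = 1.465 atoms per formula unit.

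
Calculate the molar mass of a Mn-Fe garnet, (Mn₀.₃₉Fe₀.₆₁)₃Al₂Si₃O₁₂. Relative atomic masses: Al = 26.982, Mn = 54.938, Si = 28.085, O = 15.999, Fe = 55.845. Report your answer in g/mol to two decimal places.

496.68 g/mol

The formula mass is the sum 1.17·54.938 + 1.83·55.845 + 2·26.982 + 3·28.085 + 12·15.999.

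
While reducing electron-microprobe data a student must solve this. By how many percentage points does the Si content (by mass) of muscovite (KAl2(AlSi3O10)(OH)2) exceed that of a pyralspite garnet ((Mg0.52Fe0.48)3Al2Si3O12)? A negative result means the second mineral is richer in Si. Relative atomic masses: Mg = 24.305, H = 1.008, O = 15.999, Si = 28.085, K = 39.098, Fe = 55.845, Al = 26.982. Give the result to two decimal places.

Si in KAl2(AlSi3O10)(OH)2: molar mass 398.303 g/mol; 3×28.085 = 84.255 g → 21.15 wt%.
Si in (Mg0.52Fe0.48)3Al2Si3O12: molar mass 448.540 g/mol; 3×28.085 = 84.255 g → 18.78 wt%.
Difference = 21.15 − 18.78 = 2.37 percentage points.

2.37 percentage points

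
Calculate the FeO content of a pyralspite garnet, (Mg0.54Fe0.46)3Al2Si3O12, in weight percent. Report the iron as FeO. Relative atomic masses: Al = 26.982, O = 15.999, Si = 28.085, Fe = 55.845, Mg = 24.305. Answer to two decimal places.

22.20 wt%

M((Mg0.54Fe0.46)3Al2Si3O12) = 446.647 g/mol; M(FeO) = 71.844 g/mol.
Moles FeO per formula unit = 1.38 Fe ÷ 1 = 1.3800.
FeO fraction = (1.3800 × 71.844) / 446.647 = 99.145/446.647 = 0.2220.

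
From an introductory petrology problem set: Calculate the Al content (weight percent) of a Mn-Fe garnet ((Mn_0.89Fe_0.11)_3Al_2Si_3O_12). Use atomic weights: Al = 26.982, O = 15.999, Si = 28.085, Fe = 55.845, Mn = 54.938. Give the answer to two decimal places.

M((Mn_0.89Fe_0.11)_3Al_2Si_3O_12) = 495.320 g/mol.
Al contributes 2 × 26.982 = 53.964 g per mole.
53.964/495.320 = 0.1089 → 10.89%.

10.89 weight percent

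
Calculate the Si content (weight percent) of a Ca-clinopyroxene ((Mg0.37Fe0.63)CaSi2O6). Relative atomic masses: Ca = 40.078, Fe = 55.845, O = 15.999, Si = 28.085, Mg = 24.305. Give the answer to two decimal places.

23.76 weight percent

Molar mass of (Mg0.37Fe0.63)CaSi2O6: 0.37×24.305 + 0.63×55.845 + 1×40.078 + 2×28.085 + 6×15.999 = 236.417 g/mol.
Mass of Si per formula unit: 2 × 28.085 = 56.170 g.
Weight fraction Si = 56.170 / 236.417 = 0.2376.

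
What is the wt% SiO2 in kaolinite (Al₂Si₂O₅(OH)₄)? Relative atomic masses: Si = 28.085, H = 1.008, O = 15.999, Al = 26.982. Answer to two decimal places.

46.55 wt%

Formula mass = 258.157 g/mol.
2 Si → 2.0000 mol SiO2 per formula unit; M(SiO2) = 60.083, so SiO2 mass = 120.166 g.
120.166/258.157 × 100 = 46.55 wt%.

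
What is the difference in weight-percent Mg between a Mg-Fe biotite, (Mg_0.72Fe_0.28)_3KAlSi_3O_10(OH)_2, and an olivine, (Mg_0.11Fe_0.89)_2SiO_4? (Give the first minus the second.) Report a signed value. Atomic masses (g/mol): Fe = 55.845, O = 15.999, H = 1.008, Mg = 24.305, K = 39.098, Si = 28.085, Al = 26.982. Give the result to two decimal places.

Mg in (Mg_0.72Fe_0.28)_3KAlSi_3O_10(OH)_2: molar mass 443.748 g/mol; 2.16×24.305 = 52.499 g → 11.83 wt%.
Mg in (Mg_0.11Fe_0.89)_2SiO_4: molar mass 196.832 g/mol; 0.22×24.305 = 5.347 g → 2.72 wt%.
Difference = 11.83 − 2.72 = 9.11 percentage points.

9.11 percentage points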